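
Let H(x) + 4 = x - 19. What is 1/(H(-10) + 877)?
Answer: 1/844 ≈ 0.0011848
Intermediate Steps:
H(x) = -23 + x (H(x) = -4 + (x - 19) = -4 + (-19 + x) = -23 + x)
1/(H(-10) + 877) = 1/((-23 - 10) + 877) = 1/(-33 + 877) = 1/844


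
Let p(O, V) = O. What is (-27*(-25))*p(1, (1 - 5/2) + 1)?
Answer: 675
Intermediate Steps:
(-27*(-25))*p(1, (1 - 5/2) + 1) = -27*(-25)*1 = 675*1 = 675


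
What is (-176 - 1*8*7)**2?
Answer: 53824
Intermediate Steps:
(-176 - 1*8*7)**2 = (-176 - 8*7)**2 = (-176 - 56)**2 = (-232)**2 = 53824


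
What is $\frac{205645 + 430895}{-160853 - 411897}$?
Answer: $- \frac{63654}{57275} \approx -1.1114$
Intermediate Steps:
$\frac{205645 + 430895}{-160853 - 411897} = \frac{636540}{-572750} = 636540 \left(- \frac{1}{572750}\right) = - \frac{63654}{57275}$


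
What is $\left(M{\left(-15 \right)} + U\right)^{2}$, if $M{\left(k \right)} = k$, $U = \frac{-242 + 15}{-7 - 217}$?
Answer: $\frac{9815689}{50176} \approx 195.63$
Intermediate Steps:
$U = \frac{227}{224}$ ($U = - \frac{227}{-224} = \left(-227\right) \left(- \frac{1}{224}\right) = \frac{227}{224} \approx 1.0134$)
$\left(M{\left(-15 \right)} + U\right)^{2} = \left(-15 + \frac{227}{224}\right)^{2} = \left(- \frac{3133}{224}\right)^{2} = \frac{9815689}{50176}$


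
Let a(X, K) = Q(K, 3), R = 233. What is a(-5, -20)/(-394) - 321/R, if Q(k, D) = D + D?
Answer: -63936/45901 ≈ -1.3929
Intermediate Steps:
Q(k, D) = 2*D
a(X, K) = 6 (a(X, K) = 2*3 = 6)
a(-5, -20)/(-394) - 321/R = 6/(-394) - 321/233 = 6*(-1/394) - 321*1/233 = -3/197 - 321/233 = -63936/45901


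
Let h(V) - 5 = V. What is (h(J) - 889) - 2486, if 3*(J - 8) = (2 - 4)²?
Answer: -10082/3 ≈ -3360.7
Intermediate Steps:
J = 28/3 (J = 8 + (2 - 4)²/3 = 8 + (⅓)*(-2)² = 8 + (⅓)*4 = 8 + 4/3 = 28/3 ≈ 9.3333)
h(V) = 5 + V
(h(J) - 889) - 2486 = ((5 + 28/3) - 889) - 2486 = (43/3 - 889) - 2486 = -2624/3 - 2486 = -10082/3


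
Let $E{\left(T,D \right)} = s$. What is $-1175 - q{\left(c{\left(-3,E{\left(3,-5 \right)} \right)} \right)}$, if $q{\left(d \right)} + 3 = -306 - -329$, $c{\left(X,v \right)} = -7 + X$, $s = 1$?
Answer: $-1195$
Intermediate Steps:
$E{\left(T,D \right)} = 1$
$q{\left(d \right)} = 20$ ($q{\left(d \right)} = -3 - -23 = -3 + \left(-306 + 329\right) = -3 + 23 = 20$)
$-1175 - q{\left(c{\left(-3,E{\left(3,-5 \right)} \right)} \right)} = -1175 - 20 = -1195$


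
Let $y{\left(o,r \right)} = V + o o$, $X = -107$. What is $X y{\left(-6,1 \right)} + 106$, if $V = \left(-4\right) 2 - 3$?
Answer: $-2569$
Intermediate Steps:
$V = -11$ ($V = -8 - 3 = -11$)
$y{\left(o,r \right)} = -11 + o^{2}$ ($y{\left(o,r \right)} = -11 + o o = -11 + o^{2}$)
$X y{\left(-6,1 \right)} + 106 = - 107 \left(-11 + \left(-6\right)^{2}\right) + 106 = - 107 \left(-11 + 36\right) + 106 = \left(-107\right) 25 + 106 = -2675 + 106 = -2569$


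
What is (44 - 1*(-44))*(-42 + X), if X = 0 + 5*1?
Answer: -3256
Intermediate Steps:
X = 5 (X = 0 + 5 = 5)
(44 - 1*(-44))*(-42 + X) = (44 - 1*(-44))*(-42 + 5) = (44 + 44)*(-37) = 88*(-37) = -3256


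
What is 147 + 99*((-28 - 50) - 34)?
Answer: -10941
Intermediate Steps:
147 + 99*((-28 - 50) - 34) = 147 + 99*(-78 - 34) = 147 + 99*(-112) = 147 - 11088 = -10941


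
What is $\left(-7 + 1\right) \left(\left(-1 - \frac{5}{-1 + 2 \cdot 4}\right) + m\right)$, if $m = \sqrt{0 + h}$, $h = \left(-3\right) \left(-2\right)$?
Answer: $\frac{72}{7} - 6 \sqrt{6} \approx -4.4112$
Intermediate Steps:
$h = 6$
$m = \sqrt{6}$ ($m = \sqrt{0 + 6} = \sqrt{6} \approx 2.4495$)
$\left(-7 + 1\right) \left(\left(-1 - \frac{5}{-1 + 2 \cdot 4}\right) + m\right) = \left(-7 + 1\right) \left(\left(-1 - \frac{5}{-1 + 2 \cdot 4}\right) + \sqrt{6}\right) = - 6 \left(\left(-1 - \frac{5}{-1 + 8}\right) + \sqrt{6}\right) = - 6 \left(\left(-1 - \frac{5}{7}\right) + \sqrt{6}\right) = - 6 \left(- \frac{12}{7} + \sqrt{6}\right) = \frac{72}{7} - 6 \sqrt{6}$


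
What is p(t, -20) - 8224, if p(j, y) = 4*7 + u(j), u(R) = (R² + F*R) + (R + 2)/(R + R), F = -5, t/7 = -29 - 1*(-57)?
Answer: 5731139/196 ≈ 29241.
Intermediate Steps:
t = 196 (t = 7*(-29 - 1*(-57)) = 7*(-29 + 57) = 7*28 = 196)
u(R) = R² - 5*R + (2 + R)/(2*R) (u(R) = (R² - 5*R) + (R + 2)/(R + R) = (R² - 5*R) + (2 + R)/((2*R)) = (R² - 5*R) + (2 + R)*(1/(2*R)) = (R² - 5*R) + (2 + R)/(2*R) = R² - 5*R + (2 + R)/(2*R))
p(j, y) = 57/2 + 1/j + j² - 5*j (p(j, y) = 4*7 + (½ + 1/j + j² - 5*j) = 28 + (½ + 1/j + j² - 5*j) = 57/2 + 1/j + j² - 5*j)
p(t, -20) - 8224 = (57/2 + 1/196 + 196² - 5*196) - 8224 = (57/2 + 1/196 + 38416 - 980) - 8224 = 7343043/196 - 8224 = 5731139/196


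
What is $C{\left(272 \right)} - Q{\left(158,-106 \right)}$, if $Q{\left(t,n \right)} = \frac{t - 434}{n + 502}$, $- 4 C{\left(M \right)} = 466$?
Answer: $- \frac{7643}{66} \approx -115.8$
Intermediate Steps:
$C{\left(M \right)} = - \frac{233}{2}$ ($C{\left(M \right)} = \left(- \frac{1}{4}\right) 466 = - \frac{233}{2}$)
$Q{\left(t,n \right)} = \frac{-434 + t}{502 + n}$
$C{\left(272 \right)} - Q{\left(158,-106 \right)} = - \frac{233}{2} - \frac{-434 + 158}{502 - 106} = - \frac{233}{2} - \frac{1}{396} \left(-276\right) = - \frac{233}{2} - - \frac{23}{33} = - \frac{233}{2} + \frac{23}{33} = - \frac{7643}{66}$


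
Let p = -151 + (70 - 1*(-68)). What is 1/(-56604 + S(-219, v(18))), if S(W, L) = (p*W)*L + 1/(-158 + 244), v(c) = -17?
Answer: -86/9030257 ≈ -9.5235e-6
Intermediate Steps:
p = -13 (p = -151 + (70 + 68) = -151 + 138 = -13)
S(W, L) = 1/86 - 13*L*W (S(W, L) = (-13*W)*L + 1/(-158 + 244) = -13*L*W + 1/86 = 1/86 - 13*L*W)
1/(-56604 + S(-219, v(18))) = 1/(-56604 + (1/86 - 13*(-17)*(-219))) = 1/(-56604 + (1/86 - 48399)) = 1/(-56604 - 4162313/86) = 1/(-9030257/86) = -86/9030257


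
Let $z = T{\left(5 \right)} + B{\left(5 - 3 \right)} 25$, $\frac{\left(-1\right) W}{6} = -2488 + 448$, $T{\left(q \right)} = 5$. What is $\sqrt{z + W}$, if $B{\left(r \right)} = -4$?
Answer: $\sqrt{12145} \approx 110.2$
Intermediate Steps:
$W = 12240$ ($W = - 6 \left(-2488 + 448\right) = \left(-6\right) \left(-2040\right) = 12240$)
$z = -95$ ($z = 5 - 100 = -95$)
$\sqrt{z + W} = \sqrt{-95 + 12240} = \sqrt{12145}$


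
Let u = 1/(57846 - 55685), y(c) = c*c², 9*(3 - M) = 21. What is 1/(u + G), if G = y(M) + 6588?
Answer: 58347/384407351 ≈ 0.00015178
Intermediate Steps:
M = ⅔ (M = 3 - ⅑*21 = 3 - 7/3 = ⅔ ≈ 0.66667)
y(c) = c³
u = 1/2161 ≈ 0.00046275
G = 177884/27 (G = (⅔)³ + 6588 = 8/27 + 6588 = 177884/27 ≈ 6588.3)
1/(u + G) = 1/(1/2161 + 177884/27) = 1/(384407351/58347) = 58347/384407351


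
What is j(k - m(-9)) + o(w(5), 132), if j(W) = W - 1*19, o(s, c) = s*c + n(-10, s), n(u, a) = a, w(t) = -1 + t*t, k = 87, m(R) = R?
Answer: 3269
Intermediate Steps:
w(t) = -1 + t**2
o(s, c) = s + c*s (o(s, c) = s*c + s = c*s + s = s + c*s)
j(W) = -19 + W (j(W) = W - 19 = -19 + W)
j(k - m(-9)) + o(w(5), 132) = (-19 + (87 - 1*(-9))) + (-1 + 5**2)*(1 + 132) = (-19 + (87 + 9)) + (-1 + 25)*133 = (-19 + 96) + 24*133 = 77 + 3192 = 3269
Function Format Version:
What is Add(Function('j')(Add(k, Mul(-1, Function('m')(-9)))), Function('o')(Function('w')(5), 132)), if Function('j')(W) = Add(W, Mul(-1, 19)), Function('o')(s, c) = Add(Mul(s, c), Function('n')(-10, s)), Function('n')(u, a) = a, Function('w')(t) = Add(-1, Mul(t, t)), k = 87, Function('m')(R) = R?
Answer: 3269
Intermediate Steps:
Function('w')(t) = Add(-1, Pow(t, 2))
Function('o')(s, c) = Add(s, Mul(c, s)) (Function('o')(s, c) = Add(Mul(s, c), s) = Add(Mul(c, s), s) = Add(s, Mul(c, s)))
Function('j')(W) = Add(-19, W) (Function('j')(W) = Add(W, -19) = Add(-19, W))
Add(Function('j')(Add(k, Mul(-1, Function('m')(-9)))), Function('o')(Function('w')(5), 132)) = Add(Add(-19, Add(87, Mul(-1, -9))), Mul(Add(-1, Pow(5, 2)), Add(1, 132))) = Add(Add(-19, Add(87, 9)), Mul(Add(-1, 25), 133)) = Add(Add(-19, 96), Mul(24, 133)) = Add(77, 3192) = 3269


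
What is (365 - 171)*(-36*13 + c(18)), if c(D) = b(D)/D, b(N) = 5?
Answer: -816643/9 ≈ -90738.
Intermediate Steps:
c(D) = 5/D
(365 - 171)*(-36*13 + c(18)) = (365 - 171)*(-36*13 + 5/18) = 194*(-468 + 5*(1/18)) = 194*(-468 + 5/18) = 194*(-8419/18) = -816643/9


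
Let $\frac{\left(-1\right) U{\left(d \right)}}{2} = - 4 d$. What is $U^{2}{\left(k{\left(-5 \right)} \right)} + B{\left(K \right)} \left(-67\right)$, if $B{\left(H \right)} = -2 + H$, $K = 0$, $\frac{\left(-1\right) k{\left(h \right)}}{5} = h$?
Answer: $40134$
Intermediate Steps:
$k{\left(h \right)} = - 5 h$
$U{\left(d \right)} = 8 d$ ($U{\left(d \right)} = - 2 \left(- 4 d\right) = 8 d$)
$U^{2}{\left(k{\left(-5 \right)} \right)} + B{\left(K \right)} \left(-67\right) = \left(8 \left(\left(-5\right) \left(-5\right)\right)\right)^{2} + \left(-2 + 0\right) \left(-67\right) = \left(8 \cdot 25\right)^{2} - -134 = 200^{2} + 134 = 40000 + 134 = 40134$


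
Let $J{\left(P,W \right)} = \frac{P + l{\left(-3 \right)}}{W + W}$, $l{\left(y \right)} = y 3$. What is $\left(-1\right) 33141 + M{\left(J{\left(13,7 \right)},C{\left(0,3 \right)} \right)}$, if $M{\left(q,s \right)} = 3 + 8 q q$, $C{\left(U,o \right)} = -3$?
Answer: $- \frac{1623730}{49} \approx -33137.0$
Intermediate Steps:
$l{\left(y \right)} = 3 y$
$J{\left(P,W \right)} = \frac{-9 + P}{2 W}$ ($J{\left(P,W \right)} = \frac{P + 3 \left(-3\right)}{W + W} = \frac{P - 9}{2 W} = \left(-9 + P\right) \frac{1}{2 W} = \frac{-9 + P}{2 W}$)
$M{\left(q,s \right)} = 3 + 8 q^{2}$
$\left(-1\right) 33141 + M{\left(J{\left(13,7 \right)},C{\left(0,3 \right)} \right)} = \left(-1\right) 33141 + \left(3 + 8 \left(\frac{-9 + 13}{2 \cdot 7}\right)^{2}\right) = -33141 + \left(3 + 8 \left(\frac{1}{2} \cdot \frac{1}{7} \cdot 4\right)^{2}\right) = -33141 + \left(3 + 8 \left(\frac{2}{7}\right)^{2}\right) = -33141 + \left(3 + 8 \cdot \frac{4}{49}\right) = -33141 + \left(3 + \frac{32}{49}\right) = -33141 + \frac{179}{49} = - \frac{1623730}{49}$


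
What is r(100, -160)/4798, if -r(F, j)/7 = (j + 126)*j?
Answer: -19040/2399 ≈ -7.9366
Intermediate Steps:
r(F, j) = -7*j*(126 + j) (r(F, j) = -7*(j + 126)*j = -7*(126 + j)*j = -7*j*(126 + j))
r(100, -160)/4798 = -7*(-160)*(126 - 160)/4798 = -7*(-160)*(-34)*(1/4798) = -38080*1/4798 = -19040/2399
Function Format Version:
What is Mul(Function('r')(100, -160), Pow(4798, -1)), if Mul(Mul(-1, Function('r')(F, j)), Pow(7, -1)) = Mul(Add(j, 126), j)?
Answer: Rational(-19040, 2399) ≈ -7.9366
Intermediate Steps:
Function('r')(F, j) = Mul(-7, j, Add(126, j)) (Function('r')(F, j) = Mul(-7, Mul(Add(j, 126), j)) = Mul(-7, Mul(Add(126, j), j)) = Mul(-7, Mul(j, Add(126, j))) = Mul(-7, j, Add(126, j)))
Mul(Function('r')(100, -160), Pow(4798, -1)) = Mul(Mul(-7, -160, Add(126, -160)), Pow(4798, -1)) = Mul(Mul(-7, -160, -34), Rational(1, 4798)) = Mul(-38080, Rational(1, 4798)) = Rational(-19040, 2399)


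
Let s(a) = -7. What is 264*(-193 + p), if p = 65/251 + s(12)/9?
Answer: -38469992/753 ≈ -51089.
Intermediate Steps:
p = -1172/2259 (p = 65/251 - 7/9 = -1172/2259 ≈ -0.51881)
264*(-193 + p) = 264*(-193 - 1172/2259) = 264*(-437159/2259) = -38469992/753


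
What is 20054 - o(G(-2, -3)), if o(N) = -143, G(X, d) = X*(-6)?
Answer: 20197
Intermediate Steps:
G(X, d) = -6*X
20054 - o(G(-2, -3)) = 20054 - 1*(-143) = 20054 + 143 = 20197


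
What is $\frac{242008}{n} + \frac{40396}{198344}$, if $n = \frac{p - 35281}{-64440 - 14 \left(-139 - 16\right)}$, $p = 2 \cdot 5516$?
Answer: $\frac{747253239892411}{1202410914} \approx 6.2146 \cdot 10^{5}$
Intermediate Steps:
$p = 11032$
$n = \frac{24249}{62270}$ ($n = \frac{11032 - 35281}{-64440 - 14 \left(-139 - 16\right)} = - \frac{24249}{-64440 - -2170} = - \frac{24249}{-64440 + 2170} = - \frac{24249}{-62270} = \left(-24249\right) \left(- \frac{1}{62270}\right) = \frac{24249}{62270} \approx 0.38942$)
$\frac{242008}{n} + \frac{40396}{198344} = \frac{242008}{\frac{24249}{62270}} + \frac{40396}{198344} = 242008 \cdot \frac{62270}{24249} + 40396 \cdot \frac{1}{198344} = \frac{15069838160}{24249} + \frac{10099}{49586} = \frac{747253239892411}{1202410914}$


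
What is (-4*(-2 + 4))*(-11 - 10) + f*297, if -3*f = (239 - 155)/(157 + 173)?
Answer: 714/5 ≈ 142.80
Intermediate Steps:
f = -14/165 (f = -(239 - 155)/(3*(157 + 173)) = -28/330 = -⅓*14/55 = -14/165 ≈ -0.084849)
(-4*(-2 + 4))*(-11 - 10) + f*297 = (-4*(-2 + 4))*(-11 - 10) - 14/165*297 = -4*2*(-21) - 126/5 = -8*(-21) - 126/5 = 168 - 126/5 = 714/5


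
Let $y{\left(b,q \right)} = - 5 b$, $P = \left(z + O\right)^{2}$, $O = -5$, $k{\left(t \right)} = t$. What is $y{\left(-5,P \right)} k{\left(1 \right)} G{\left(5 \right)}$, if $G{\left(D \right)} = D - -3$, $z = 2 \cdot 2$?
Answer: $200$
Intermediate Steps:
$z = 4$
$P = 1$ ($P = \left(4 - 5\right)^{2} = \left(-1\right)^{2} = 1$)
$G{\left(D \right)} = 3 + D$ ($G{\left(D \right)} = D + 3 = 3 + D$)
$y{\left(-5,P \right)} k{\left(1 \right)} G{\left(5 \right)} = \left(-5\right) \left(-5\right) 1 \left(3 + 5\right) = 25 \cdot 1 \cdot 8 = 25 \cdot 8 = 200$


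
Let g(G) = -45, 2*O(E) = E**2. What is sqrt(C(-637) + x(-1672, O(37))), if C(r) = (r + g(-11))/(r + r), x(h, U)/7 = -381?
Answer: I*sqrt(22080994)/91 ≈ 51.638*I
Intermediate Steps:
O(E) = E**2/2
x(h, U) = -2667 (x(h, U) = 7*(-381) = -2667)
C(r) = (-45 + r)/(2*r) (C(r) = (r - 45)/(r + r) = (-45 + r)/((2*r)) = (-45 + r)*(1/(2*r)) = (-45 + r)/(2*r))
sqrt(C(-637) + x(-1672, O(37))) = sqrt((1/2)*(-45 - 637)/(-637) - 2667) = sqrt((1/2)*(-1/637)*(-682) - 2667) = sqrt(341/637 - 2667) = sqrt(-1698538/637) = I*sqrt(22080994)/91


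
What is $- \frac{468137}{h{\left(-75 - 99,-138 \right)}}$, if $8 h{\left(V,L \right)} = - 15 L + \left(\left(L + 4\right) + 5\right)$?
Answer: $- \frac{3745096}{1941} \approx -1929.5$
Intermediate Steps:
$h{\left(V,L \right)} = \frac{9}{8} - \frac{7 L}{4}$ ($h{\left(V,L \right)} = \frac{- 15 L + \left(\left(L + 4\right) + 5\right)}{8} = \frac{- 15 L + \left(\left(4 + L\right) + 5\right)}{8} = \frac{- 15 L + \left(9 + L\right)}{8} = \frac{9 - 14 L}{8} = \frac{9}{8} - \frac{7 L}{4}$)
$- \frac{468137}{h{\left(-75 - 99,-138 \right)}} = - \frac{468137}{\frac{9}{8} - - \frac{483}{2}} = - \frac{468137}{\frac{9}{8} + \frac{483}{2}} = - \frac{468137}{\frac{1941}{8}} = \left(-468137\right) \frac{8}{1941} = - \frac{3745096}{1941}$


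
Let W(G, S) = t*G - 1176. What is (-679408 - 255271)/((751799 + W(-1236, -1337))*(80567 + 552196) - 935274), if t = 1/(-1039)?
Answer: -971131481/493489963686993 ≈ -1.9679e-6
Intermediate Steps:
t = -1/1039 ≈ -0.00096246
W(G, S) = -1176 - G/1039 (W(G, S) = -G/1039 - 1176 = -1176 - G/1039)
(-679408 - 255271)/((751799 + W(-1236, -1337))*(80567 + 552196) - 935274) = (-679408 - 255271)/((751799 + (-1176 - 1/1039*(-1236)))*(80567 + 552196) - 935274) = -934679/((751799 + (-1176 + 1236/1039))*632763 - 935274) = -934679/((751799 - 1220628/1039)*632763 - 935274) = -934679/((779898533/1039)*632763 - 935274) = -934679/(493490935436679/1039 - 935274) = -934679/493489963686993/1039 = -934679*1039/493489963686993 = -971131481/493489963686993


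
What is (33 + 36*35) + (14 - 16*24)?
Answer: 923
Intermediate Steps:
(33 + 36*35) + (14 - 16*24) = (33 + 1260) + (14 - 384) = 1293 - 370 = 923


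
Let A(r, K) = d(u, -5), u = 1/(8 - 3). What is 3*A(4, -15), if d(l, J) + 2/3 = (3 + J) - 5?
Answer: -23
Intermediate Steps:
u = ⅕ (u = 1/5 = ⅕ ≈ 0.20000)
d(l, J) = -8/3 + J (d(l, J) = -⅔ + ((3 + J) - 5) = -⅔ + (-2 + J) = -8/3 + J)
A(r, K) = -23/3 (A(r, K) = -8/3 - 5 = -23/3)
3*A(4, -15) = 3*(-23/3) = -23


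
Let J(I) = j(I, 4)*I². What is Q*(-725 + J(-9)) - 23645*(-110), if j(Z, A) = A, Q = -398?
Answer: 2760548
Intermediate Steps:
J(I) = 4*I²
Q*(-725 + J(-9)) - 23645*(-110) = -398*(-725 + 4*(-9)²) - 23645*(-110) = -398*(-725 + 4*81) - 1*(-2600950) = -398*(-725 + 324) + 2600950 = -398*(-401) + 2600950 = 159598 + 2600950 = 2760548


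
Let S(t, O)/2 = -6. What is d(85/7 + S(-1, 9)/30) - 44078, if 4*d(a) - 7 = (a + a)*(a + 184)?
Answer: -210342103/4900 ≈ -42927.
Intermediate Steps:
S(t, O) = -12 (S(t, O) = 2*(-6) = -12)
d(a) = 7/4 + a*(184 + a)/2 (d(a) = 7/4 + ((a + a)*(a + 184))/4 = 7/4 + ((2*a)*(184 + a))/4 = 7/4 + (2*a*(184 + a))/4 = 7/4 + a*(184 + a)/2)
d(85/7 + S(-1, 9)/30) - 44078 = (7/4 + (85/7 - 12/30)**2/2 + 92*(85/7 - 12/30)) - 44078 = (7/4 + (85*(1/7) - 12*1/30)**2/2 + 92*(85*(1/7) - 12*1/30)) - 44078 = (7/4 + (85/7 - 2/5)**2/2 + 92*(85/7 - 2/5)) - 44078 = (7/4 + (411/35)**2/2 + 92*(411/35)) - 44078 = (7/4 + (1/2)*(168921/1225) + 37812/35) - 44078 = (7/4 + 168921/2450 + 37812/35) - 44078 = 5640097/4900 - 44078 = -210342103/4900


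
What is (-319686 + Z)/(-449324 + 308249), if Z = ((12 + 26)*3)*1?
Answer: 1076/475 ≈ 2.2653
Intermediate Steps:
Z = 114 (Z = (38*3)*1 = 114*1 = 114)
(-319686 + Z)/(-449324 + 308249) = (-319686 + 114)/(-449324 + 308249) = -319572/(-141075) = -319572*(-1/141075) = 1076/475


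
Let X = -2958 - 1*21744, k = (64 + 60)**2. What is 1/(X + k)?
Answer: -1/9326 ≈ -0.00010723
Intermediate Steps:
k = 15376 (k = 124**2 = 15376)
X = -24702 (X = -2958 - 21744 = -24702)
1/(X + k) = 1/(-24702 + 15376) = 1/(-9326) = -1/9326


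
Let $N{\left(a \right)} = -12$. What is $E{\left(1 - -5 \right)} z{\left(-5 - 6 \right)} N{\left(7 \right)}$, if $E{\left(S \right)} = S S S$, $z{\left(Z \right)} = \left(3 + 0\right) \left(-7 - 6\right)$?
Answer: $101088$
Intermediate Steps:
$z{\left(Z \right)} = -39$ ($z{\left(Z \right)} = 3 \left(-13\right) = -39$)
$E{\left(S \right)} = S^{3}$ ($E{\left(S \right)} = S^{2} S = S^{3}$)
$E{\left(1 - -5 \right)} z{\left(-5 - 6 \right)} N{\left(7 \right)} = \left(1 - -5\right)^{3} \left(-39\right) \left(-12\right) = \left(1 + 5\right)^{3} \left(-39\right) \left(-12\right) = 6^{3} \left(-39\right) \left(-12\right) = 216 \left(-39\right) \left(-12\right) = \left(-8424\right) \left(-12\right) = 101088$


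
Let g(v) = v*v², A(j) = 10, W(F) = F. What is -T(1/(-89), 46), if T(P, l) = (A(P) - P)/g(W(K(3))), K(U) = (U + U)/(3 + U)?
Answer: -891/89 ≈ -10.011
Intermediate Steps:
K(U) = 2*U/(3 + U) (K(U) = (2*U)/(3 + U) = 2*U/(3 + U))
g(v) = v³
T(P, l) = 10 - P (T(P, l) = (10 - P)/((2*3/(3 + 3))³) = (10 - P)/((2*3/6)³) = (10 - P)/((2*3*(⅙))³) = (10 - P)/(1³) = (10 - P)/1 = (10 - P)*1 = 10 - P)
-T(1/(-89), 46) = -(10 - 1/(-89)) = -(10 - 1*(-1/89)) = -(10 + 1/89) = -1*891/89 = -891/89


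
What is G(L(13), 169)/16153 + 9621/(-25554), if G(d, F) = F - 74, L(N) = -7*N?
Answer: -50993461/137591254 ≈ -0.37062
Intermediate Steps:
G(d, F) = -74 + F
G(L(13), 169)/16153 + 9621/(-25554) = (-74 + 169)/16153 + 9621/(-25554) = 95*(1/16153) + 9621*(-1/25554) = 95/16153 - 3207/8518 = -50993461/137591254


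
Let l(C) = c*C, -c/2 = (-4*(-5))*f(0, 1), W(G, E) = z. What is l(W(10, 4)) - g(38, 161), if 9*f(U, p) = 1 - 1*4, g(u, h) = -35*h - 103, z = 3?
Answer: 5778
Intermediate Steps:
g(u, h) = -103 - 35*h
W(G, E) = 3
f(U, p) = -1/3 (f(U, p) = (1 - 1*4)/9 = (1 - 4)/9 = (1/9)*(-3) = -1/3)
c = 40/3 (c = -2*(-4*(-5))*(-1)/3 = -40*(-1)/3 = -2*(-20/3) = 40/3 ≈ 13.333)
l(C) = 40*C/3
l(W(10, 4)) - g(38, 161) = (40/3)*3 - (-103 - 35*161) = 40 - (-103 - 5635) = 40 - 1*(-5738) = 40 + 5738 = 5778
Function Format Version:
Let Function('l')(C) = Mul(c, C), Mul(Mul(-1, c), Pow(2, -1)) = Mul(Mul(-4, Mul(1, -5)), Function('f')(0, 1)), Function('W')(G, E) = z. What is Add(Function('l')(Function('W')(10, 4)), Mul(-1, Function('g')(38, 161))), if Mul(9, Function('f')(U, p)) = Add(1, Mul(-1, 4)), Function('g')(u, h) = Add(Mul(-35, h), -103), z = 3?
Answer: 5778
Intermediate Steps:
Function('g')(u, h) = Add(-103, Mul(-35, h))
Function('W')(G, E) = 3
Function('f')(U, p) = Rational(-1, 3) (Function('f')(U, p) = Mul(Rational(1, 9), Add(1, Mul(-1, 4))) = Mul(Rational(1, 9), Add(1, -4)) = Mul(Rational(1, 9), -3) = Rational(-1, 3))
c = Rational(40, 3) (c = Mul(-2, Mul(Mul(-4, Mul(1, -5)), Rational(-1, 3))) = Mul(-2, Mul(Mul(-4, -5), Rational(-1, 3))) = Mul(-2, Mul(20, Rational(-1, 3))) = Mul(-2, Rational(-20, 3)) = Rational(40, 3) ≈ 13.333)
Function('l')(C) = Mul(Rational(40, 3), C)
Add(Function('l')(Function('W')(10, 4)), Mul(-1, Function('g')(38, 161))) = Add(Mul(Rational(40, 3), 3), Mul(-1, Add(-103, Mul(-35, 161)))) = Add(40, Mul(-1, Add(-103, -5635))) = Add(40, Mul(-1, -5738)) = Add(40, 5738) = 5778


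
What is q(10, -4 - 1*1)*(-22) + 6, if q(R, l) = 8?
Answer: -170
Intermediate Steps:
q(10, -4 - 1*1)*(-22) + 6 = 8*(-22) + 6 = -176 + 6 = -170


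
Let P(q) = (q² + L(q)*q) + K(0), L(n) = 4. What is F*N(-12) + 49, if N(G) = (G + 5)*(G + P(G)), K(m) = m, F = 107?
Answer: -62867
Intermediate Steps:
P(q) = q² + 4*q (P(q) = (q² + 4*q) + 0 = q² + 4*q)
N(G) = (5 + G)*(G + G*(4 + G)) (N(G) = (G + 5)*(G + G*(4 + G)) = (5 + G)*(G + G*(4 + G)))
F*N(-12) + 49 = 107*(-12*(25 + (-12)² + 10*(-12))) + 49 = 107*(-12*(25 + 144 - 120)) + 49 = 107*(-12*49) + 49 = 107*(-588) + 49 = -62916 + 49 = -62867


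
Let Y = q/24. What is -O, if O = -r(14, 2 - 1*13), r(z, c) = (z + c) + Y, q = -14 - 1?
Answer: 19/8 ≈ 2.3750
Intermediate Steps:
q = -15
Y = -5/8 (Y = -15/24 = -15*1/24 = -5/8 ≈ -0.62500)
r(z, c) = -5/8 + c + z (r(z, c) = (z + c) - 5/8 = (c + z) - 5/8 = -5/8 + c + z)
O = -19/8 (O = -(-5/8 + (2 - 1*13) + 14) = -(-5/8 + (2 - 13) + 14) = -(-5/8 - 11 + 14) = -1*19/8 = -19/8 ≈ -2.3750)
-O = -1*(-19/8) = 19/8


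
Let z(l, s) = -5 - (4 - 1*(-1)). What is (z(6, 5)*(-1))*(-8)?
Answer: -80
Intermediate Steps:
z(l, s) = -10 (z(l, s) = -5 - (4 + 1) = -5 - 1*5 = -5 - 5 = -10)
(z(6, 5)*(-1))*(-8) = -10*(-1)*(-8) = 10*(-8) = -80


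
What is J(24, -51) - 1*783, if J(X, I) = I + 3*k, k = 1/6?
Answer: -1667/2 ≈ -833.50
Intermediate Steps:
k = 1/6 ≈ 0.16667
J(X, I) = 1/2 + I (J(X, I) = I + 3*(1/6) = I + 1/2 = 1/2 + I)
J(24, -51) - 1*783 = (1/2 - 51) - 1*783 = -101/2 - 783 = -1667/2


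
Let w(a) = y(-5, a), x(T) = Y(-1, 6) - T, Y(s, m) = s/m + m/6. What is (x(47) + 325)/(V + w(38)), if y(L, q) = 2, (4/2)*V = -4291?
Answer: -1673/12861 ≈ -0.13008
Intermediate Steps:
V = -4291/2 (V = (1/2)*(-4291) = -4291/2 ≈ -2145.5)
Y(s, m) = m/6 + s/m (Y(s, m) = s/m + m*(1/6) = s/m + m/6 = m/6 + s/m)
x(T) = 5/6 - T (x(T) = ((1/6)*6 - 1/6) - T = (1 - 1*1/6) - T = (1 - 1/6) - T = 5/6 - T)
w(a) = 2
(x(47) + 325)/(V + w(38)) = ((5/6 - 1*47) + 325)/(-4291/2 + 2) = ((5/6 - 47) + 325)/(-4287/2) = (-277/6 + 325)*(-2/4287) = (1673/6)*(-2/4287) = -1673/12861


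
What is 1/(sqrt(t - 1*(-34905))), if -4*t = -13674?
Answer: sqrt(153294)/76647 ≈ 0.0051082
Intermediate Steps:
t = 6837/2 (t = -1/4*(-13674) = 6837/2 ≈ 3418.5)
1/(sqrt(t - 1*(-34905))) = 1/(sqrt(6837/2 - 1*(-34905))) = 1/(sqrt(6837/2 + 34905)) = 1/(sqrt(76647/2)) = 1/(sqrt(153294)/2) = sqrt(153294)/76647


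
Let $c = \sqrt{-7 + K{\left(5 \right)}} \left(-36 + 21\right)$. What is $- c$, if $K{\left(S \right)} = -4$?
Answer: $15 i \sqrt{11} \approx 49.749 i$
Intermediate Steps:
$c = - 15 i \sqrt{11}$ ($c = \sqrt{-7 - 4} \left(-36 + 21\right) = \sqrt{-11} \left(-15\right) = i \sqrt{11} \left(-15\right) = - 15 i \sqrt{11} \approx - 49.749 i$)
$- c = - \left(-15\right) i \sqrt{11} = 15 i \sqrt{11}$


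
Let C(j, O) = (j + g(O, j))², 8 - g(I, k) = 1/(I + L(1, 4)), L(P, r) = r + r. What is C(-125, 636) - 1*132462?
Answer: -49259288231/414736 ≈ -1.1877e+5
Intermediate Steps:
L(P, r) = 2*r
g(I, k) = 8 - 1/(8 + I) (g(I, k) = 8 - 1/(I + 2*4) = 8 - 1/(I + 8) = 8 - 1/(8 + I))
C(j, O) = (j + (63 + 8*O)/(8 + O))²
C(-125, 636) - 1*132462 = (63 + 8*636 - 125*(8 + 636))²/(8 + 636)² - 1*132462 = (63 + 5088 - 125*644)²/644² - 132462 = (63 + 5088 - 80500)²/414736 - 132462 = (1/414736)*(-75349)² - 132462 = (1/414736)*5677471801 - 132462 = 5677471801/414736 - 132462 = -49259288231/414736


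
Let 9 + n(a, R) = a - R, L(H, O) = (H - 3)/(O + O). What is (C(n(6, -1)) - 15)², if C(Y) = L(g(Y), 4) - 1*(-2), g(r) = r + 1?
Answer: 729/4 ≈ 182.25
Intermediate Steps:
g(r) = 1 + r
L(H, O) = (-3 + H)/(2*O) (L(H, O) = (-3 + H)/((2*O)) = (-3 + H)*(1/(2*O)) = (-3 + H)/(2*O))
n(a, R) = -9 + a - R (n(a, R) = -9 + (a - R) = -9 + a - R)
C(Y) = 7/4 + Y/8 (C(Y) = (½)*(-3 + (1 + Y))/4 - 1*(-2) = (½)*(¼)*(-2 + Y) + 2 = (-¼ + Y/8) + 2 = 7/4 + Y/8)
(C(n(6, -1)) - 15)² = ((7/4 + (-9 + 6 - 1*(-1))/8) - 15)² = ((7/4 + (-9 + 6 + 1)/8) - 15)² = ((7/4 + (⅛)*(-2)) - 15)² = ((7/4 - ¼) - 15)² = (3/2 - 15)² = (-27/2)² = 729/4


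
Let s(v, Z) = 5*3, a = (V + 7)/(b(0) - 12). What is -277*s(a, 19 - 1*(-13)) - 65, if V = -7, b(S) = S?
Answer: -4220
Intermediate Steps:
a = 0 (a = (-7 + 7)/(0 - 12) = 0/(-12) = 0*(-1/12) = 0)
s(v, Z) = 15
-277*s(a, 19 - 1*(-13)) - 65 = -277*15 - 65 = -4155 - 65 = -4220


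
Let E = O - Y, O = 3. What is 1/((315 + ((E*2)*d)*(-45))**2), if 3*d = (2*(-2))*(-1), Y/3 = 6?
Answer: 1/4473225 ≈ 2.2355e-7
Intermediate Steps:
Y = 18 (Y = 3*6 = 18)
d = 4/3 (d = ((2*(-2))*(-1))/3 = (-4*(-1))/3 = (1/3)*4 = 4/3 ≈ 1.3333)
E = -15 (E = 3 - 1*18 = 3 - 18 = -15)
1/((315 + ((E*2)*d)*(-45))**2) = 1/((315 + (-15*2*(4/3))*(-45))**2) = 1/((315 - 30*4/3*(-45))**2) = 1/((315 - 40*(-45))**2) = 1/((315 + 1800)**2) = 1/(2115**2) = 1/4473225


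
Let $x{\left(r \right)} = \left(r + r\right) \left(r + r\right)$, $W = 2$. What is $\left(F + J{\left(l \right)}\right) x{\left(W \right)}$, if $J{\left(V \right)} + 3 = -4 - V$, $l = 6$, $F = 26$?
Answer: $208$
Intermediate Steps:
$x{\left(r \right)} = 4 r^{2}$ ($x{\left(r \right)} = 2 r 2 r = 4 r^{2}$)
$J{\left(V \right)} = -7 - V$ ($J{\left(V \right)} = -3 - \left(4 + V\right) = -7 - V$)
$\left(F + J{\left(l \right)}\right) x{\left(W \right)} = \left(26 - 13\right) 4 \cdot 2^{2} = \left(26 - 13\right) 4 \cdot 4 = \left(26 - 13\right) 16 = 13 \cdot 16 = 208$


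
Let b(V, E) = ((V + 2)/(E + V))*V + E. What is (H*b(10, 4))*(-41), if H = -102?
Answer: 368016/7 ≈ 52574.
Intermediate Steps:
b(V, E) = E + V*(2 + V)/(E + V) (b(V, E) = ((2 + V)/(E + V))*V + E = V*(2 + V)/(E + V) + E = E + V*(2 + V)/(E + V))
(H*b(10, 4))*(-41) = -102*(4² + 10² + 2*10 + 4*10)/(4 + 10)*(-41) = -102*(16 + 100 + 20 + 40)/14*(-41) = -51*176/7*(-41) = -102*88/7*(-41) = -8976/7*(-41) = 368016/7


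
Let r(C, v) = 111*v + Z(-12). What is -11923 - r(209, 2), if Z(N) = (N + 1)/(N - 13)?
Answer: -303636/25 ≈ -12145.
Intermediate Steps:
Z(N) = (1 + N)/(-13 + N)
r(C, v) = 11/25 + 111*v (r(C, v) = 111*v + (1 - 12)/(-13 - 12) = 111*v - 11/(-25) = 111*v - 1/25*(-11) = 111*v + 11/25 = 11/25 + 111*v)
-11923 - r(209, 2) = -11923 - (11/25 + 111*2) = -11923 - (11/25 + 222) = -11923 - 1*5561/25 = -11923 - 5561/25 = -303636/25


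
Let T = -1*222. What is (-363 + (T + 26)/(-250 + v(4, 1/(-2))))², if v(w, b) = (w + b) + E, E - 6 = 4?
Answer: 29346088249/223729 ≈ 1.3117e+5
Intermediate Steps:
E = 10 (E = 6 + 4 = 10)
T = -222
v(w, b) = 10 + b + w (v(w, b) = (w + b) + 10 = (b + w) + 10 = 10 + b + w)
(-363 + (T + 26)/(-250 + v(4, 1/(-2))))² = (-363 + (-222 + 26)/(-250 + (10 + 1/(-2) + 4)))² = (-363 - 196/(-250 + (10 - ½ + 4)))² = (-363 - 196/(-250 + 27/2))² = (-363 - 196/(-473/2))² = (-363 - 196*(-2/473))² = (-363 + 392/473)² = (-171307/473)² = 29346088249/223729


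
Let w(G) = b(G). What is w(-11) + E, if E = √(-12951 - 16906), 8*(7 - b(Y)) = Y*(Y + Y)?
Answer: -93/4 + I*√29857 ≈ -23.25 + 172.79*I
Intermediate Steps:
b(Y) = 7 - Y²/4 (b(Y) = 7 - Y*(Y + Y)/8 = 7 - Y*2*Y/8 = 7 - Y²/4)
w(G) = 7 - G²/4
E = I*√29857 (E = √(-29857) = I*√29857 ≈ 172.79*I)
w(-11) + E = (7 - ¼*(-11)²) + I*√29857 = (7 - ¼*121) + I*√29857 = (7 - 121/4) + I*√29857 = -93/4 + I*√29857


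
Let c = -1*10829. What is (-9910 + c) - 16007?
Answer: -36746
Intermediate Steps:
c = -10829
(-9910 + c) - 16007 = (-9910 - 10829) - 16007 = -20739 - 16007 = -36746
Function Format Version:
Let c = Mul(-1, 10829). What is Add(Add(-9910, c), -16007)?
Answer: -36746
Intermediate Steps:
c = -10829
Add(Add(-9910, c), -16007) = Add(Add(-9910, -10829), -16007) = Add(-20739, -16007) = -36746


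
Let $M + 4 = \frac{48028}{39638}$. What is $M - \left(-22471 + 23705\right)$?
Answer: $- \frac{24511908}{19819} \approx -1236.8$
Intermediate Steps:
$M = - \frac{55262}{19819}$ ($M = -4 + \frac{48028}{39638} = -4 + 48028 \cdot \frac{1}{39638} = -4 + \frac{24014}{19819} = - \frac{55262}{19819} \approx -2.7883$)
$M - \left(-22471 + 23705\right) = - \frac{55262}{19819} - \left(-22471 + 23705\right) = - \frac{55262}{19819} - 1234 = - \frac{24511908}{19819}$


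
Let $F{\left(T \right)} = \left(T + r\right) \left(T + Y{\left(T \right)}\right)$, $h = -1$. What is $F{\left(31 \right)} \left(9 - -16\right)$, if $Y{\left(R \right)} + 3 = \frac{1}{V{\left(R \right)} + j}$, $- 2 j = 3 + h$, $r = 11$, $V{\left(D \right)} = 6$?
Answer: $29610$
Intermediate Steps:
$j = -1$ ($j = - \frac{3 - 1}{2} = \left(- \frac{1}{2}\right) 2 = -1$)
$Y{\left(R \right)} = - \frac{14}{5}$ ($Y{\left(R \right)} = -3 + \frac{1}{6 - 1} = -3 + \frac{1}{5} = - \frac{14}{5}$)
$F{\left(T \right)} = \left(11 + T\right) \left(- \frac{14}{5} + T\right)$ ($F{\left(T \right)} = \left(T + 11\right) \left(T - \frac{14}{5}\right) = \left(11 + T\right) \left(- \frac{14}{5} + T\right)$)
$F{\left(31 \right)} \left(9 - -16\right) = \left(- \frac{154}{5} + 31^{2} + \frac{41}{5} \cdot 31\right) \left(9 - -16\right) = \left(- \frac{154}{5} + 961 + \frac{1271}{5}\right) \left(9 + 16\right) = \frac{5922}{5} \cdot 25 = 29610$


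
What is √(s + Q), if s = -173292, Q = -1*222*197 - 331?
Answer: I*√217357 ≈ 466.22*I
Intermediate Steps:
Q = -44065 (Q = -222*197 - 331 = -43734 - 331 = -44065)
√(s + Q) = √(-173292 - 44065) = √(-217357) = I*√217357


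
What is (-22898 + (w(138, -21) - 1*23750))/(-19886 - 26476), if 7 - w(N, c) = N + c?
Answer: 7793/7727 ≈ 1.0085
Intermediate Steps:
w(N, c) = 7 - N - c (w(N, c) = 7 - (N + c) = 7 + (-N - c) = 7 - N - c)
(-22898 + (w(138, -21) - 1*23750))/(-19886 - 26476) = (-22898 + ((7 - 1*138 - 1*(-21)) - 1*23750))/(-19886 - 26476) = (-22898 + ((7 - 138 + 21) - 23750))/(-46362) = (-22898 + (-110 - 23750))*(-1/46362) = (-22898 - 23860)*(-1/46362) = -46758*(-1/46362) = 7793/7727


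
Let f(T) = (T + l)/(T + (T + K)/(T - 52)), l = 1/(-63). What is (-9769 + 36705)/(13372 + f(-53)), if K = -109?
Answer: 54575703/27095431 ≈ 2.0142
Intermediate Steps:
l = -1/63 ≈ -0.015873
f(T) = (-1/63 + T)/(T + (-109 + T)/(-52 + T)) (f(T) = (T - 1/63)/(T + (T - 109)/(T - 52)) = (-1/63 + T)/(T + (-109 + T)/(-52 + T)))
(-9769 + 36705)/(13372 + f(-53)) = (-9769 + 36705)/(13372 + (-52 - 63*(-53)² + 3277*(-53))/(63*(109 - 1*(-53)² + 51*(-53)))) = 26936/(13372 + (-52 - 63*2809 - 173681)/(63*(109 - 1*2809 - 2703))) = 26936/(13372 + (-52 - 176967 - 173681)/(63*(109 - 2809 - 2703))) = 26936/(13372 + (1/63)*(-350700)/(-5403)) = 26936/(13372 + (1/63)*(-1/5403)*(-350700)) = 26936/(13372 + 16700/16209) = 26936/(216763448/16209) = 26936*(16209/216763448) = 54575703/27095431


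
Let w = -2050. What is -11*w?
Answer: 22550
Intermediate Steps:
-11*w = -11*(-2050) = 22550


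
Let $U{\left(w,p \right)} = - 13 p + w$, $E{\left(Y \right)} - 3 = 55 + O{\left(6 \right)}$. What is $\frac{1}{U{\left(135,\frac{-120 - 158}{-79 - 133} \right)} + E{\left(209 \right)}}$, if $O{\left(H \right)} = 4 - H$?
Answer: $\frac{106}{18439} \approx 0.0057487$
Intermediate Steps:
$E{\left(Y \right)} = 56$ ($E{\left(Y \right)} = 3 + \left(55 + \left(4 - 6\right)\right) = 3 + \left(55 - 2\right) = 3 + 53 = 56$)
$U{\left(w,p \right)} = w - 13 p$
$\frac{1}{U{\left(135,\frac{-120 - 158}{-79 - 133} \right)} + E{\left(209 \right)}} = \frac{1}{\left(135 - 13 \frac{-120 - 158}{-79 - 133}\right) + 56} = \frac{1}{\left(135 - 13 \left(- \frac{278}{-212}\right)\right) + 56} = \frac{1}{\left(135 - 13 \left(\left(-278\right) \left(- \frac{1}{212}\right)\right)\right) + 56} = \frac{1}{\left(135 - \frac{1807}{106}\right) + 56} = \frac{1}{\frac{12503}{106} + 56} = \frac{1}{\frac{18439}{106}} = \frac{106}{18439}$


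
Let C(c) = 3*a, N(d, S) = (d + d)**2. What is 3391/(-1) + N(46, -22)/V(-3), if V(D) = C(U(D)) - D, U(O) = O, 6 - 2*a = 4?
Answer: -5941/3 ≈ -1980.3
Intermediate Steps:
a = 1 (a = 3 - 1/2*4 = 3 - 2 = 1)
N(d, S) = 4*d**2 (N(d, S) = (2*d)**2 = 4*d**2)
C(c) = 3 (C(c) = 3*1 = 3)
V(D) = 3 - D
3391/(-1) + N(46, -22)/V(-3) = 3391/(-1) + (4*46**2)/(3 - 1*(-3)) = 3391*(-1) + (4*2116)/(3 + 3) = -3391 + 8464/6 = -3391 + 8464*(1/6) = -3391 + 4232/3 = -5941/3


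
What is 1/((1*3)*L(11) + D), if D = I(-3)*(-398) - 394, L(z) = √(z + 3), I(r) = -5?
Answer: 38/60645 - √14/849030 ≈ 0.00062219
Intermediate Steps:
L(z) = √(3 + z)
D = 1596 (D = -5*(-398) - 394 = 1990 - 394 = 1596)
1/((1*3)*L(11) + D) = 1/((1*3)*√(3 + 11) + 1596) = 1/(3*√14 + 1596) = 1/(1596 + 3*√14)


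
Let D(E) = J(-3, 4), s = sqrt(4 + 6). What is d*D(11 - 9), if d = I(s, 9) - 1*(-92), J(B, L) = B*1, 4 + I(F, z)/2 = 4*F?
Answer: -252 - 24*sqrt(10) ≈ -327.89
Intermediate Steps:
s = sqrt(10) ≈ 3.1623
I(F, z) = -8 + 8*F (I(F, z) = -8 + 2*(4*F) = -8 + 8*F)
J(B, L) = B
D(E) = -3
d = 84 + 8*sqrt(10) (d = (-8 + 8*sqrt(10)) - 1*(-92) = (-8 + 8*sqrt(10)) + 92 = 84 + 8*sqrt(10) ≈ 109.30)
d*D(11 - 9) = (84 + 8*sqrt(10))*(-3) = -252 - 24*sqrt(10)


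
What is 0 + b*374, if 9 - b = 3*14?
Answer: -12342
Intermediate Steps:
b = -33 (b = 9 - 3*14 = 9 - 1*42 = 9 - 42 = -33)
0 + b*374 = 0 - 33*374 = 0 - 12342 = -12342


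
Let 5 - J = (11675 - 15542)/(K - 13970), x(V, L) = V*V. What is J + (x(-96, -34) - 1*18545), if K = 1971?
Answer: -111882543/11999 ≈ -9324.3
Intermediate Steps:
x(V, L) = V**2
J = 56128/11999 (J = 5 - (11675 - 15542)/(1971 - 13970) = 5 - (-3867)/(-11999) = 5 - (-3867)*(-1)/11999 = 5 - 1*3867/11999 = 5 - 3867/11999 = 56128/11999 ≈ 4.6777)
J + (x(-96, -34) - 1*18545) = 56128/11999 + ((-96)**2 - 1*18545) = 56128/11999 + (9216 - 18545) = 56128/11999 - 9329 = -111882543/11999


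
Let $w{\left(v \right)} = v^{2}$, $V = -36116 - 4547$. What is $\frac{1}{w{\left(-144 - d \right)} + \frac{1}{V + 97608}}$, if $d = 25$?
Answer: $\frac{56945}{1626406146} \approx 3.5013 \cdot 10^{-5}$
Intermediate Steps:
$V = -40663$
$\frac{1}{w{\left(-144 - d \right)} + \frac{1}{V + 97608}} = \frac{1}{\left(-144 - 25\right)^{2} + \frac{1}{-40663 + 97608}} = \frac{1}{\left(-144 - 25\right)^{2} + \frac{1}{56945}} = \frac{1}{\left(-169\right)^{2} + \frac{1}{56945}} = \frac{1}{28561 + \frac{1}{56945}} = \frac{1}{\frac{1626406146}{56945}} = \frac{56945}{1626406146}$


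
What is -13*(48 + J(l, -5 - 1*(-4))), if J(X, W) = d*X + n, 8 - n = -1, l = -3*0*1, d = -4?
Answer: -741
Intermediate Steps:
l = 0 (l = 0*1 = 0)
n = 9 (n = 8 - 1*(-1) = 8 + 1 = 9)
J(X, W) = 9 - 4*X (J(X, W) = -4*X + 9 = 9 - 4*X)
-13*(48 + J(l, -5 - 1*(-4))) = -13*(48 + (9 - 4*0)) = -13*(48 + (9 + 0)) = -13*(48 + 9) = -13*57 = -741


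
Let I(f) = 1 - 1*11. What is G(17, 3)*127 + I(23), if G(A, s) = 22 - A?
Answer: 625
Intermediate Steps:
I(f) = -10 (I(f) = 1 - 11 = -10)
G(17, 3)*127 + I(23) = (22 - 1*17)*127 - 10 = (22 - 17)*127 - 10 = 5*127 - 10 = 635 - 10 = 625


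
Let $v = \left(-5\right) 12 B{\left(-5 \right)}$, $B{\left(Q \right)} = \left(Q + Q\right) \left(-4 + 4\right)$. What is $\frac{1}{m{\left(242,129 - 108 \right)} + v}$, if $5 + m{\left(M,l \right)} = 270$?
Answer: $\frac{1}{265} \approx 0.0037736$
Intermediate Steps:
$B{\left(Q \right)} = 0$ ($B{\left(Q \right)} = 2 Q 0 = 0$)
$m{\left(M,l \right)} = 265$ ($m{\left(M,l \right)} = -5 + 270 = 265$)
$v = 0$ ($v = \left(-5\right) 12 \cdot 0 = \left(-60\right) 0 = 0$)
$\frac{1}{m{\left(242,129 - 108 \right)} + v} = \frac{1}{265 + 0} = \frac{1}{265}$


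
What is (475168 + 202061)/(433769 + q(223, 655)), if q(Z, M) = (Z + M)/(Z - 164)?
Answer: 13318837/8531083 ≈ 1.5612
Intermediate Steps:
q(Z, M) = (M + Z)/(-164 + Z)
(475168 + 202061)/(433769 + q(223, 655)) = (475168 + 202061)/(433769 + (655 + 223)/(-164 + 223)) = 677229/(433769 + 878/59) = 677229/(25593249/59) = 677229*(59/25593249) = 13318837/8531083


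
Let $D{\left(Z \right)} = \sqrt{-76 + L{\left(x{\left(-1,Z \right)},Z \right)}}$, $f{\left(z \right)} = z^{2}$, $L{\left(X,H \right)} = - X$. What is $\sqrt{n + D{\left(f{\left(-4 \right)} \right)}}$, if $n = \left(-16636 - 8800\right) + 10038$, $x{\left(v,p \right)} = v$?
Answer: $\sqrt{-15398 + 5 i \sqrt{3}} \approx 0.0349 + 124.09 i$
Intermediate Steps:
$n = -15398$ ($n = -25436 + 10038 = -15398$)
$D{\left(Z \right)} = 5 i \sqrt{3}$ ($D{\left(Z \right)} = \sqrt{-76 - -1} = \sqrt{-76 + 1} = \sqrt{-75} = 5 i \sqrt{3}$)
$\sqrt{n + D{\left(f{\left(-4 \right)} \right)}} = \sqrt{-15398 + 5 i \sqrt{3}}$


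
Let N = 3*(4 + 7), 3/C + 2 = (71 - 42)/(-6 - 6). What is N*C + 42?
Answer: 1038/53 ≈ 19.585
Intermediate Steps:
C = -36/53 (C = 3/(-2 + (71 - 42)/(-6 - 6)) = 3/(-2 + 29/(-12)) = 3/(-2 + 29*(-1/12)) = 3/(-2 - 29/12) = 3/(-53/12) = 3*(-12/53) = -36/53 ≈ -0.67924)
N = 33 (N = 3*11 = 33)
N*C + 42 = 33*(-36/53) + 42 = -1188/53 + 42 = 1038/53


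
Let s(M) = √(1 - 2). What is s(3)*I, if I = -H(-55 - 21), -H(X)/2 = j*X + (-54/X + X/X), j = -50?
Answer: 144465*I/19 ≈ 7603.4*I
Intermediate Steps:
H(X) = -2 + 100*X + 108/X (H(X) = -2*(-50*X + (-54/X + X/X)) = -2*(-50*X + (-54/X + 1)) = -2*(-50*X + (1 - 54/X)) = -2*(1 - 54/X - 50*X) = -2 + 100*X + 108/X)
I = 144465/19 (I = -(-2 + 100*(-55 - 21) + 108/(-55 - 21)) = -(-2 + 100*(-76) + 108/(-76)) = -(-2 - 7600 + 108*(-1/76)) = -(-2 - 7600 - 27/19) = -1*(-144465/19) = 144465/19 ≈ 7603.4)
s(M) = I (s(M) = √(-1) = I)
s(3)*I = I*(144465/19) = 144465*I/19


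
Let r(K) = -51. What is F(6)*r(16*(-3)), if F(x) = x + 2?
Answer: -408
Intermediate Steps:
F(x) = 2 + x
F(6)*r(16*(-3)) = (2 + 6)*(-51) = 8*(-51) = -408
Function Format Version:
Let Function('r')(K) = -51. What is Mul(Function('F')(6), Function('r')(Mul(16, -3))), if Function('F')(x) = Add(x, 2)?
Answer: -408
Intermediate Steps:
Function('F')(x) = Add(2, x)
Mul(Function('F')(6), Function('r')(Mul(16, -3))) = Mul(Add(2, 6), -51) = Mul(8, -51) = -408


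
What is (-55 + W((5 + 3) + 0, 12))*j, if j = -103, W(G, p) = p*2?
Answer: 3193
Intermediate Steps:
W(G, p) = 2*p
(-55 + W((5 + 3) + 0, 12))*j = (-55 + 2*12)*(-103) = (-55 + 24)*(-103) = -31*(-103) = 3193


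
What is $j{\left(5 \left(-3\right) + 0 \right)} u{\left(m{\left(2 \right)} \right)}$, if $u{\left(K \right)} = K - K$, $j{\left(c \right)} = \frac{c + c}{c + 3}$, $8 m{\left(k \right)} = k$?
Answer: $0$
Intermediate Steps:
$m{\left(k \right)} = \frac{k}{8}$
$j{\left(c \right)} = \frac{2 c}{3 + c}$
$u{\left(K \right)} = 0$
$j{\left(5 \left(-3\right) + 0 \right)} u{\left(m{\left(2 \right)} \right)} = \frac{2 \left(5 \left(-3\right) + 0\right)}{3 + \left(5 \left(-3\right) + 0\right)} 0 = \frac{2 \left(-15 + 0\right)}{3 + \left(-15 + 0\right)} 0 = 2 \left(-15\right) \frac{1}{3 - 15} \cdot 0 = 2 \left(-15\right) \frac{1}{-12} \cdot 0 = 2 \left(-15\right) \left(- \frac{1}{12}\right) 0 = \frac{5}{2} \cdot 0 = 0$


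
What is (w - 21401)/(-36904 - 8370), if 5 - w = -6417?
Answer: 14979/45274 ≈ 0.33085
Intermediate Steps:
w = 6422 (w = 5 - 1*(-6417) = 5 + 6417 = 6422)
(w - 21401)/(-36904 - 8370) = (6422 - 21401)/(-36904 - 8370) = -14979/(-45274) = -14979*(-1/45274) = 14979/45274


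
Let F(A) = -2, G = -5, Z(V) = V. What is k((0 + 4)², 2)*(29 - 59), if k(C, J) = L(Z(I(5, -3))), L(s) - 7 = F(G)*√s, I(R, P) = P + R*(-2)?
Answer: -210 + 60*I*√13 ≈ -210.0 + 216.33*I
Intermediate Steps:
I(R, P) = P - 2*R
L(s) = 7 - 2*√s
k(C, J) = 7 - 2*I*√13 (k(C, J) = 7 - 2*√(-3 - 2*5) = 7 - 2*√(-3 - 10) = 7 - 2*I*√13)
k((0 + 4)², 2)*(29 - 59) = (7 - 2*I*√13)*(29 - 59) = (7 - 2*I*√13)*(-30) = -210 + 60*I*√13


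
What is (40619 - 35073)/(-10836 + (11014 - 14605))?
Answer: -5546/14427 ≈ -0.38442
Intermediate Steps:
(40619 - 35073)/(-10836 + (11014 - 14605)) = 5546/(-10836 - 3591) = 5546/(-14427) = 5546*(-1/14427) = -5546/14427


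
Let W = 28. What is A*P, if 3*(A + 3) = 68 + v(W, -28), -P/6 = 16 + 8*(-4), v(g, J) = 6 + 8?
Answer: 2336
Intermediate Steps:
v(g, J) = 14
P = 96 (P = -6*(16 + 8*(-4)) = -6*(16 - 32) = -6*(-16) = 96)
A = 73/3 (A = -3 + (68 + 14)/3 = -3 + (⅓)*82 = -3 + 82/3 = 73/3 ≈ 24.333)
A*P = (73/3)*96 = 2336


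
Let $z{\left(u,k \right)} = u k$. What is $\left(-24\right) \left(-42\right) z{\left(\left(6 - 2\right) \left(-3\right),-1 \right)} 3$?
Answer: $36288$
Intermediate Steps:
$z{\left(u,k \right)} = k u$
$\left(-24\right) \left(-42\right) z{\left(\left(6 - 2\right) \left(-3\right),-1 \right)} 3 = \left(-24\right) \left(-42\right) - \left(6 - 2\right) \left(-3\right) 3 = 1008 - \left(6 + \left(2 - 4\right)\right) \left(-3\right) 3 = 1008 - \left(6 - 2\right) \left(-3\right) 3 = 1008 - 4 \left(-3\right) 3 = 1008 \left(-1\right) \left(-12\right) 3 = 1008 \cdot 12 \cdot 3 = 1008 \cdot 36 = 36288$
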